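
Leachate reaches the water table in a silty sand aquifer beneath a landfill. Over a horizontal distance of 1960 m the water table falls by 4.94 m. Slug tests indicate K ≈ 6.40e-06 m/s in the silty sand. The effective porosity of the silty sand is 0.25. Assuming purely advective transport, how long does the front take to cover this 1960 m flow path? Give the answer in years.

963

Convert K: 6.40e-06 m/s × 86400 = 0.5530 m/day.
Hydraulic gradient i = Δh / L = 4.94 / 1960 = 0.002520.
Darcy flux q = K · i = 0.5530 × 0.002520 = 0.001394 m/day.
Seepage velocity v = q / n_e = 0.001394 / 0.25 = 0.005575 m/day.
Travel time t = L / v = 1960 / 0.005575 = 3.516e+05 days = 962.6 years.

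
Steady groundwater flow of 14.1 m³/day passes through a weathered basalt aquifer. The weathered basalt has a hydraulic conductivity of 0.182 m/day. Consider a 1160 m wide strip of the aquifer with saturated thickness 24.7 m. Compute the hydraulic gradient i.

Cross-sectional area A = 1160 × 24.7 = 28652 m².
From Q = K·A·i, i = Q / (K·A) = 14.1 / (0.1820 × 28652) = 0.002704.

0.00270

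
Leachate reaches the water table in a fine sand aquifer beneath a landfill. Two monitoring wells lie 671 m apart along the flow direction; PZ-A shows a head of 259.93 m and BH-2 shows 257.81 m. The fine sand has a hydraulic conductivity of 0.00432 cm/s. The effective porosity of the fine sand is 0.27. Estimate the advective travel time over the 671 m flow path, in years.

42.1

Convert K: 0.00432 cm/s × 864 = 3.732 m/day.
Hydraulic gradient i = (259.93 − 257.81) / 671 = 2.12 / 671 = 0.003159.
Darcy flux q = K · i = 3.732 × 0.003159 = 0.01179 m/day.
Seepage velocity v = q / n_e = 0.01179 / 0.27 = 0.04368 m/day.
Travel time t = L / v = 671 / 0.04368 = 15363 days = 42.06 years.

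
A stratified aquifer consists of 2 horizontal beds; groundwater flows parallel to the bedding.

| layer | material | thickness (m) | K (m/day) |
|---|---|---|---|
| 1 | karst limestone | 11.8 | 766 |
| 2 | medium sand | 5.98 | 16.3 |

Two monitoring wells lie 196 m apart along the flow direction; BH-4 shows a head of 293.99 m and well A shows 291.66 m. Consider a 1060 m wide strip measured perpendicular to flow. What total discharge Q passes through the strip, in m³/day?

115000

Flow is parallel to layering, so each bed carries its own Darcy discharge and the transmissivities add.
Σ(K_i·b_i) = 766×11.8 + 16.3×5.98 = 9136 m²/day.
Hydraulic gradient i = (293.99 − 291.66) / 196 = 2.33 / 196 = 0.01189.
Q = Σ(K_i·b_i) · W · i = 9136 × 1060 × 0.01189 = 1.151e+05 m³/day.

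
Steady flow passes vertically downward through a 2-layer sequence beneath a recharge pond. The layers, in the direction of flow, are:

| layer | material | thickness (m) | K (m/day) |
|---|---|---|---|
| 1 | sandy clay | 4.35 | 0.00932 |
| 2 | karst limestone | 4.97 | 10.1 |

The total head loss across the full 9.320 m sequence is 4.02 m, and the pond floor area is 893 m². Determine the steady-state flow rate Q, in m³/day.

Flow is perpendicular to layering, so the layers act in series and the equivalent K is the thickness-weighted harmonic mean.
Total thickness L = 4.35 + 4.97 = 9.320 m.
Σ(b_i/K_i) = 4.35/0.00932 + 4.97/10.1 = 467.2 d.
K_eq = L / Σ(b_i/K_i) = 9.320 / 467.2 = 0.01995 m/day.
Q = K_eq · A · (Δh/L) = 0.01995 × 893 × (4.02/9.320) = 7.683 m³/day.

7.68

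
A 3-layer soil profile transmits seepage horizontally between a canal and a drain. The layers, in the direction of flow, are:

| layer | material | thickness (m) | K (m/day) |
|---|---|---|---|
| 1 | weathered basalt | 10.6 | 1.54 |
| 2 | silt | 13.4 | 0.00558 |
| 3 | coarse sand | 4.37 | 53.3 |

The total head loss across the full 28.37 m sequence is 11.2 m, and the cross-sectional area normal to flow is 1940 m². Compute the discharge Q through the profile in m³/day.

9.02

Flow is perpendicular to layering, so the layers act in series and the equivalent K is the thickness-weighted harmonic mean.
Total thickness L = 10.6 + 13.4 + 4.37 = 28.37 m.
Σ(b_i/K_i) = 10.6/1.54 + 13.4/0.00558 + 4.37/53.3 = 2408 d.
K_eq = L / Σ(b_i/K_i) = 28.37 / 2408 = 0.01178 m/day.
Q = K_eq · A · (Δh/L) = 0.01178 × 1940 × (11.2/28.37) = 9.022 m³/day.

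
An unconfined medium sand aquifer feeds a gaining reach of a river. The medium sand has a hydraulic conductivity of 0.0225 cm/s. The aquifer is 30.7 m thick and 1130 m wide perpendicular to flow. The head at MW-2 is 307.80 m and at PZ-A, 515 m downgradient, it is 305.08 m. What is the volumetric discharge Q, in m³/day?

3560

Convert K: 0.0225 cm/s × 864 = 19.44 m/day.
Cross-sectional area A = 1130 × 30.7 = 34691 m².
Hydraulic gradient i = (307.80 − 305.08) / 515 = 2.72 / 515 = 0.005282.
Darcy's law: Q = K · A · i = 19.44 × 34691 × 0.005282 = 3562 m³/day.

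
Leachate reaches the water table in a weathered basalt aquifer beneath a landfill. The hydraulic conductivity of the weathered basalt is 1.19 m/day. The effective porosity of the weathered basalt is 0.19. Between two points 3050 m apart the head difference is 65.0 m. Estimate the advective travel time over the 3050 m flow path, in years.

62.6

Hydraulic gradient i = Δh / L = 65.0 / 3050 = 0.02131.
Darcy flux q = K · i = 1.190 × 0.02131 = 0.02536 m/day.
Seepage velocity v = q / n_e = 0.02536 / 0.19 = 0.1335 m/day.
Travel time t = L / v = 3050 / 0.1335 = 22850 days = 62.56 years.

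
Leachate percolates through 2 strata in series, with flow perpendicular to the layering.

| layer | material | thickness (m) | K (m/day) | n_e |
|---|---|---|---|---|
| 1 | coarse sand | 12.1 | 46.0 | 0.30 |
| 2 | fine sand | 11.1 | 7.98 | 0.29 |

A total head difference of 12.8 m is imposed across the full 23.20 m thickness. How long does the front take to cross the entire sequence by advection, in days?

0.885

With flow normal to the layers, continuity requires the same specific discharge q through every layer.
Σ(b_i/K_i) = 12.1/46.0 + 11.1/7.98 = 1.654 d.
q = Δh / Σ(b_i/K_i) = 12.8 / 1.654 = 7.739 m/day.
In each layer the seepage velocity is v_i = q/n_i, so the layer transit time is t_i = b_i·n_i / q:
  layer 1 (coarse sand): t_1 = 12.1 × 0.30 / 7.739 = 0.4691 d
  layer 2 (fine sand): t_2 = 11.1 × 0.29 / 7.739 = 0.4160 d
Total t = Σ t_i = 0.8850 days.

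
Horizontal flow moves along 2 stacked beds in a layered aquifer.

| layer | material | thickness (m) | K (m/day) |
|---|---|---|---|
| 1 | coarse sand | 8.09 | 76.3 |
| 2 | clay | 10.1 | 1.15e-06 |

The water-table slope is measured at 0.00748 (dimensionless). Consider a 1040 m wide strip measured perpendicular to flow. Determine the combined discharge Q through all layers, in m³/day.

Flow is parallel to layering, so each bed carries its own Darcy discharge and the transmissivities add.
Σ(K_i·b_i) = 76.3×8.09 + 1.15e-06×10.1 = 617.3 m²/day.
Hydraulic gradient i = 0.00748.
Q = Σ(K_i·b_i) · W · i = 617.3 × 1040 × 0.007480 = 4802 m³/day.

4800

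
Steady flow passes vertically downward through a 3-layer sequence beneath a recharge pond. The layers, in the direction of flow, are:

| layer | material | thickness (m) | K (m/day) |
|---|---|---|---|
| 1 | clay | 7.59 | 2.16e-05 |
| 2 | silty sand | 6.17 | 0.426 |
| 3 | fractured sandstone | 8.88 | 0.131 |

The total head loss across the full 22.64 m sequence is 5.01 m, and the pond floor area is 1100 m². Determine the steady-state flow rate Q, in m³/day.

0.0157

Flow is perpendicular to layering, so the layers act in series and the equivalent K is the thickness-weighted harmonic mean.
Total thickness L = 7.59 + 6.17 + 8.88 = 22.64 m.
Σ(b_i/K_i) = 7.59/2.16e-05 + 6.17/0.426 + 8.88/0.131 = 3.515e+05 d.
K_eq = L / Σ(b_i/K_i) = 22.64 / 3.515e+05 = 6.441e-05 m/day.
Q = K_eq · A · (Δh/L) = 6.441e-05 × 1100 × (5.01/22.64) = 0.01568 m³/day.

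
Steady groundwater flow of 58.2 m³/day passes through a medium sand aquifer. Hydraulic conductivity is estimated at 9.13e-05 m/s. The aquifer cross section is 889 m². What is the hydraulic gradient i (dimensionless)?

Convert K: 9.13e-05 m/s × 86400 = 7.888 m/day.
From Q = K·A·i, i = Q / (K·A) = 58.2 / (7.888 × 889.0) = 0.008299.

0.00830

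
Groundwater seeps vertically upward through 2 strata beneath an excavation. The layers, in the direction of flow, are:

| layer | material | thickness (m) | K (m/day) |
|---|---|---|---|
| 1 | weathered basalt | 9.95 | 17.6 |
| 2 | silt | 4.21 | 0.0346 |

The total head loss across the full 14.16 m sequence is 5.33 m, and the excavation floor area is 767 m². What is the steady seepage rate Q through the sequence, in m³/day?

33.4

Flow is perpendicular to layering, so the layers act in series and the equivalent K is the thickness-weighted harmonic mean.
Total thickness L = 9.95 + 4.21 = 14.16 m.
Σ(b_i/K_i) = 9.95/17.6 + 4.21/0.0346 = 122.2 d.
K_eq = L / Σ(b_i/K_i) = 14.16 / 122.2 = 0.1158 m/day.
Q = K_eq · A · (Δh/L) = 0.1158 × 767 × (5.33/14.16) = 33.44 m³/day.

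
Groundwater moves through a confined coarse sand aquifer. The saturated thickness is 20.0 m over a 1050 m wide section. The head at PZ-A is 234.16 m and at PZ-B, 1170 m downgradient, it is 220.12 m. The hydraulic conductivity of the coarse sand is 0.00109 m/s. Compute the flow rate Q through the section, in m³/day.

23700

Convert K: 0.00109 m/s × 86400 = 94.18 m/day.
Cross-sectional area A = 1050 × 20.0 = 21000 m².
Hydraulic gradient i = (234.16 − 220.12) / 1170 = 14.04 / 1170 = 0.01200.
Darcy's law: Q = K · A · i = 94.18 × 21000 × 0.01200 = 23732 m³/day.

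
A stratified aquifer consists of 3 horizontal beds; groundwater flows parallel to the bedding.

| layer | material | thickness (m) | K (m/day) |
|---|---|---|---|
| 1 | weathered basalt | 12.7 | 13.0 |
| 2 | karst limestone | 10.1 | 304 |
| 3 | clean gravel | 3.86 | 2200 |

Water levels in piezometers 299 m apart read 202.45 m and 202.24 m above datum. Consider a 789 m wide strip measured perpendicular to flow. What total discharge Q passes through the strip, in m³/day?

6500

Flow is parallel to layering, so each bed carries its own Darcy discharge and the transmissivities add.
Σ(K_i·b_i) = 13.0×12.7 + 304×10.1 + 2200×3.86 = 11728 m²/day.
Hydraulic gradient i = (202.45 − 202.24) / 299 = 0.21 / 299 = 0.0007023.
Q = Σ(K_i·b_i) · W · i = 11728 × 789 × 0.0007023 = 6499 m³/day.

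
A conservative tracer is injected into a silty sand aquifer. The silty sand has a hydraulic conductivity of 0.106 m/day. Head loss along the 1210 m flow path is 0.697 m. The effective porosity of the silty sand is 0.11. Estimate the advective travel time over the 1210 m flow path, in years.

5970

Hydraulic gradient i = Δh / L = 0.697 / 1210 = 0.0005760.
Darcy flux q = K · i = 0.1060 × 0.0005760 = 6.106e-05 m/day.
Seepage velocity v = q / n_e = 6.106e-05 / 0.11 = 0.0005551 m/day.
Travel time t = L / v = 1210 / 0.0005551 = 2.180e+06 days = 5968 years.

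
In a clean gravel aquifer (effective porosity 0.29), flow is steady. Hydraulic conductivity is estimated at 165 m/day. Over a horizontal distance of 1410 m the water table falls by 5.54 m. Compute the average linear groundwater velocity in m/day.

2.24

Hydraulic gradient i = Δh / L = 5.54 / 1410 = 0.003929.
Darcy flux q = K · i = 165.0 × 0.003929 = 0.6483 m/day.
Seepage velocity v = q / n_e = 0.6483 / 0.29 = 2.236 m/day.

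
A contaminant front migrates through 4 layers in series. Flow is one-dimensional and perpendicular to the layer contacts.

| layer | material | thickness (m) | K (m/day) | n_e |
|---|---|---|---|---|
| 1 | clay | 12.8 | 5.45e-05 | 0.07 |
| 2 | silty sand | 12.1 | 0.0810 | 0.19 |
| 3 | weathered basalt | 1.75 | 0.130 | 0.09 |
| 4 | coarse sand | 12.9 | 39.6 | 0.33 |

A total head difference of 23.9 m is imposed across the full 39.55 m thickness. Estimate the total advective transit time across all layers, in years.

With flow normal to the layers, continuity requires the same specific discharge q through every layer.
Σ(b_i/K_i) = 12.8/5.45e-05 + 12.1/0.0810 + 1.75/0.130 + 12.9/39.6 = 2.350e+05 d.
q = Δh / Σ(b_i/K_i) = 23.9 / 2.350e+05 = 0.0001017 m/day.
In each layer the seepage velocity is v_i = q/n_i, so the layer transit time is t_i = b_i·n_i / q:
  layer 1 (clay): t_1 = 12.8 × 0.07 / 0.0001017 = 8811 d
  layer 2 (silty sand): t_2 = 12.1 × 0.19 / 0.0001017 = 22608 d
  layer 3 (weathered basalt): t_3 = 1.75 × 0.09 / 0.0001017 = 1549 d
  layer 4 (coarse sand): t_4 = 12.9 × 0.33 / 0.0001017 = 41862 d
Total t = Σ t_i = 74830 days = 204.9 years.

205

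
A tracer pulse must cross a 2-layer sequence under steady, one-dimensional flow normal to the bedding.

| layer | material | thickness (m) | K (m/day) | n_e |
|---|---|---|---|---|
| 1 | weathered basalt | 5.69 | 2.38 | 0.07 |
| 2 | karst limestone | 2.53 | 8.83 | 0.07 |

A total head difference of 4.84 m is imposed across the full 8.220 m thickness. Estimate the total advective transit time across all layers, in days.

0.318

With flow normal to the layers, continuity requires the same specific discharge q through every layer.
Σ(b_i/K_i) = 5.69/2.38 + 2.53/8.83 = 2.677 d.
q = Δh / Σ(b_i/K_i) = 4.84 / 2.677 = 1.808 m/day.
In each layer the seepage velocity is v_i = q/n_i, so the layer transit time is t_i = b_i·n_i / q:
  layer 1 (weathered basalt): t_1 = 5.69 × 0.07 / 1.808 = 0.2203 d
  layer 2 (karst limestone): t_2 = 2.53 × 0.07 / 1.808 = 0.09796 d
Total t = Σ t_i = 0.3183 days.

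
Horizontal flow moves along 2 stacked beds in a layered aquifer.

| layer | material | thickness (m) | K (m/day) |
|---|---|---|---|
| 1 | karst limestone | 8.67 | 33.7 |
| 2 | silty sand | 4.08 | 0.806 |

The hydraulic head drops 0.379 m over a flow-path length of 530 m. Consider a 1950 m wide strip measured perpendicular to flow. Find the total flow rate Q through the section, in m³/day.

Flow is parallel to layering, so each bed carries its own Darcy discharge and the transmissivities add.
Σ(K_i·b_i) = 33.7×8.67 + 0.806×4.08 = 295.5 m²/day.
Hydraulic gradient i = Δh / L = 0.379 / 530 = 0.0007151.
Q = Σ(K_i·b_i) · W · i = 295.5 × 1950 × 0.0007151 = 412.0 m³/day.

412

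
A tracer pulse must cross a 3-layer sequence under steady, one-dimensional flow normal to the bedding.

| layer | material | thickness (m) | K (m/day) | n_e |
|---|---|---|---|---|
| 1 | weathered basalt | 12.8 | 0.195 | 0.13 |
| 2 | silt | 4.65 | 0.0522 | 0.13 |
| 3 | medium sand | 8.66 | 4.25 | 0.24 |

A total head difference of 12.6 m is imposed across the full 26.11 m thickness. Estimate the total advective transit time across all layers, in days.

With flow normal to the layers, continuity requires the same specific discharge q through every layer.
Σ(b_i/K_i) = 12.8/0.195 + 4.65/0.0522 + 8.66/4.25 = 156.8 d.
q = Δh / Σ(b_i/K_i) = 12.6 / 156.8 = 0.08038 m/day.
In each layer the seepage velocity is v_i = q/n_i, so the layer transit time is t_i = b_i·n_i / q:
  layer 1 (weathered basalt): t_1 = 12.8 × 0.13 / 0.08038 = 20.70 d
  layer 2 (silt): t_2 = 4.65 × 0.13 / 0.08038 = 7.521 d
  layer 3 (medium sand): t_3 = 8.66 × 0.24 / 0.08038 = 25.86 d
Total t = Σ t_i = 54.08 days.

54.1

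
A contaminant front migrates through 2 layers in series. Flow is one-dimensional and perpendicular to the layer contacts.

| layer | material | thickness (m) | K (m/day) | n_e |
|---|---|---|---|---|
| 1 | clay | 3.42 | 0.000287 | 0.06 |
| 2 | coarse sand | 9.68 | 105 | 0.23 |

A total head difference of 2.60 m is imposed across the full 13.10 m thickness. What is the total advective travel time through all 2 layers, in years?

30.5

With flow normal to the layers, continuity requires the same specific discharge q through every layer.
Σ(b_i/K_i) = 3.42/0.000287 + 9.68/105 = 11916 d.
q = Δh / Σ(b_i/K_i) = 2.60 / 11916 = 0.0002182 m/day.
In each layer the seepage velocity is v_i = q/n_i, so the layer transit time is t_i = b_i·n_i / q:
  layer 1 (clay): t_1 = 3.42 × 0.06 / 0.0002182 = 940.5 d
  layer 2 (coarse sand): t_2 = 9.68 × 0.23 / 0.0002182 = 10204 d
Total t = Σ t_i = 11145 days = 30.51 years.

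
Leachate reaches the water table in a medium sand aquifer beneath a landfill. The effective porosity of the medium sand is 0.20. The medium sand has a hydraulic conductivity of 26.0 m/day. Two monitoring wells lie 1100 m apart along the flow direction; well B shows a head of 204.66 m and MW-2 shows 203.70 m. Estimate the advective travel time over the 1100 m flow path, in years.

26.5

Hydraulic gradient i = (204.66 − 203.70) / 1100 = 0.96 / 1100 = 0.0008727.
Darcy flux q = K · i = 26.00 × 0.0008727 = 0.02269 m/day.
Seepage velocity v = q / n_e = 0.02269 / 0.20 = 0.1135 m/day.
Travel time t = L / v = 1100 / 0.1135 = 9696 days = 26.54 years.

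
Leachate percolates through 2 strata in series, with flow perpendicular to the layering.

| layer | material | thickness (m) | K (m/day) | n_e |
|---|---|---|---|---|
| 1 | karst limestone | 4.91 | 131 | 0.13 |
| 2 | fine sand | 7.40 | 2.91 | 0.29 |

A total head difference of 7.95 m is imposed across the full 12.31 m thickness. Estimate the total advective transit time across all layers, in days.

With flow normal to the layers, continuity requires the same specific discharge q through every layer.
Σ(b_i/K_i) = 4.91/131 + 7.40/2.91 = 2.580 d.
q = Δh / Σ(b_i/K_i) = 7.95 / 2.580 = 3.081 m/day.
In each layer the seepage velocity is v_i = q/n_i, so the layer transit time is t_i = b_i·n_i / q:
  layer 1 (karst limestone): t_1 = 4.91 × 0.13 / 3.081 = 0.2072 d
  layer 2 (fine sand): t_2 = 7.40 × 0.29 / 3.081 = 0.6966 d
Total t = Σ t_i = 0.9037 days.

0.904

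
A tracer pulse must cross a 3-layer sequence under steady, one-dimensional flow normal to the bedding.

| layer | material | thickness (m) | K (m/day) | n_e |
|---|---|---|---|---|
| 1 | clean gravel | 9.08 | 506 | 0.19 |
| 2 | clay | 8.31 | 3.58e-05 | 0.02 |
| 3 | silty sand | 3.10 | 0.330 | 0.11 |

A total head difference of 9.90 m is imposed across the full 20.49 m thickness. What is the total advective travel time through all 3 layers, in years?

With flow normal to the layers, continuity requires the same specific discharge q through every layer.
Σ(b_i/K_i) = 9.08/506 + 8.31/3.58e-05 + 3.10/0.330 = 2.321e+05 d.
q = Δh / Σ(b_i/K_i) = 9.90 / 2.321e+05 = 4.265e-05 m/day.
In each layer the seepage velocity is v_i = q/n_i, so the layer transit time is t_i = b_i·n_i / q:
  layer 1 (clean gravel): t_1 = 9.08 × 0.19 / 4.265e-05 = 40452 d
  layer 2 (clay): t_2 = 8.31 × 0.02 / 4.265e-05 = 3897 d
  layer 3 (silty sand): t_3 = 3.10 × 0.11 / 4.265e-05 = 7996 d
Total t = Σ t_i = 52345 days = 143.3 years.

143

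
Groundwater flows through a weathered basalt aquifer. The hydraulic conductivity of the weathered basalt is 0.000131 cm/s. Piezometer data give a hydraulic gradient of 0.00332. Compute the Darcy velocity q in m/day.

Convert K: 0.000131 cm/s × 864 = 0.1132 m/day.
Hydraulic gradient i = 0.00332.
Specific discharge q = K · i = 0.1132 × 0.003320 = 0.0003758 m/day.

0.000376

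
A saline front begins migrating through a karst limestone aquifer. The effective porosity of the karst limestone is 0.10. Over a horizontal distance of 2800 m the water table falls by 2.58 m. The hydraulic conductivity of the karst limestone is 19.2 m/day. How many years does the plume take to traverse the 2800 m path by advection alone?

Hydraulic gradient i = Δh / L = 2.58 / 2800 = 0.0009214.
Darcy flux q = K · i = 19.20 × 0.0009214 = 0.01769 m/day.
Seepage velocity v = q / n_e = 0.01769 / 0.10 = 0.1769 m/day.
Travel time t = L / v = 2800 / 0.1769 = 15827 days = 43.33 years.

43.3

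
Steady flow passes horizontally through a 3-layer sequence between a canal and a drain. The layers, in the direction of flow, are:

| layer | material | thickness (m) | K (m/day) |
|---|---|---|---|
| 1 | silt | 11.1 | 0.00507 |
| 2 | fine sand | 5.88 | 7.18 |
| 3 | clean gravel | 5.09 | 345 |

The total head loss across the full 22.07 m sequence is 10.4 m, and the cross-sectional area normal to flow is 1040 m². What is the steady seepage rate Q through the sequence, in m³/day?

4.94

Flow is perpendicular to layering, so the layers act in series and the equivalent K is the thickness-weighted harmonic mean.
Total thickness L = 11.1 + 5.88 + 5.09 = 22.07 m.
Σ(b_i/K_i) = 11.1/0.00507 + 5.88/7.18 + 5.09/345 = 2190 d.
K_eq = L / Σ(b_i/K_i) = 22.07 / 2190 = 0.01008 m/day.
Q = K_eq · A · (Δh/L) = 0.01008 × 1040 × (10.4/22.07) = 4.938 m³/day.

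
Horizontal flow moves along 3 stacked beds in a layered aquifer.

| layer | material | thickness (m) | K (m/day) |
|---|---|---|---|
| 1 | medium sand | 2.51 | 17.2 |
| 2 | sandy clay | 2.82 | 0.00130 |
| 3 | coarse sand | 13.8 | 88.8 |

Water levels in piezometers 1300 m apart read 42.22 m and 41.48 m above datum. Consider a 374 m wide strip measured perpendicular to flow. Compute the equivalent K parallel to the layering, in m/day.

Flow is parallel to layering, so each bed carries its own Darcy discharge and the transmissivities add.
Σ(K_i·b_i) = 17.2×2.51 + 0.00130×2.82 + 88.8×13.8 = 1269 m²/day.
Total thickness b = 19.13 m, so K_eq = Σ(K_i·b_i)/b = 66.32 m/day.

66.3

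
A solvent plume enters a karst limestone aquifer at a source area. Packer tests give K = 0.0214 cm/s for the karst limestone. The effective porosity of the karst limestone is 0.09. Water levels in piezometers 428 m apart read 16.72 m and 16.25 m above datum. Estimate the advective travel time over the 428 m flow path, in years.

Convert K: 0.0214 cm/s × 864 = 18.49 m/day.
Hydraulic gradient i = (16.72 − 16.25) / 428 = 0.47 / 428 = 0.001098.
Darcy flux q = K · i = 18.49 × 0.001098 = 0.02030 m/day.
Seepage velocity v = q / n_e = 0.02030 / 0.09 = 0.2256 m/day.
Travel time t = L / v = 428 / 0.2256 = 1897 days = 5.194 years.

5.19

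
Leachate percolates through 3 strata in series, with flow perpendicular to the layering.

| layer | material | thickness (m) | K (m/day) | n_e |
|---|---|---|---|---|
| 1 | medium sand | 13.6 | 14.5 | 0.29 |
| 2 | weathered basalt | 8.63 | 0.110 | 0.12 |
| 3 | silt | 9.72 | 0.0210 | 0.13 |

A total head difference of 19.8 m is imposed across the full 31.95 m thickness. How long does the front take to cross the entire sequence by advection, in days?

With flow normal to the layers, continuity requires the same specific discharge q through every layer.
Σ(b_i/K_i) = 13.6/14.5 + 8.63/0.110 + 9.72/0.0210 = 542.2 d.
q = Δh / Σ(b_i/K_i) = 19.8 / 542.2 = 0.03651 m/day.
In each layer the seepage velocity is v_i = q/n_i, so the layer transit time is t_i = b_i·n_i / q:
  layer 1 (medium sand): t_1 = 13.6 × 0.29 / 0.03651 = 108.0 d
  layer 2 (weathered basalt): t_2 = 8.63 × 0.12 / 0.03651 = 28.36 d
  layer 3 (silt): t_3 = 9.72 × 0.13 / 0.03651 = 34.61 d
Total t = Σ t_i = 171.0 days.

171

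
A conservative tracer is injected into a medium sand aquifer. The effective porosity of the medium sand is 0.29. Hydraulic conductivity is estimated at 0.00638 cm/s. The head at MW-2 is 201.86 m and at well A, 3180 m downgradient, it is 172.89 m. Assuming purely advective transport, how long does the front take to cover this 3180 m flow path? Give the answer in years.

Convert K: 0.00638 cm/s × 864 = 5.512 m/day.
Hydraulic gradient i = (201.86 − 172.89) / 3180 = 28.97 / 3180 = 0.009110.
Darcy flux q = K · i = 5.512 × 0.009110 = 0.05022 m/day.
Seepage velocity v = q / n_e = 0.05022 / 0.29 = 0.1732 m/day.
Travel time t = L / v = 3180 / 0.1732 = 18364 days = 50.28 years.

50.3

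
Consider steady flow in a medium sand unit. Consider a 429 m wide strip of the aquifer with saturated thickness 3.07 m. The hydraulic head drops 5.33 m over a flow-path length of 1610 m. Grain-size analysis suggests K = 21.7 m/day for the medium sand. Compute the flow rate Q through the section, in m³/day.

94.6

Cross-sectional area A = 429 × 3.07 = 1317 m².
Hydraulic gradient i = Δh / L = 5.33 / 1610 = 0.003311.
Darcy's law: Q = K · A · i = 21.70 × 1317 × 0.003311 = 94.61 m³/day.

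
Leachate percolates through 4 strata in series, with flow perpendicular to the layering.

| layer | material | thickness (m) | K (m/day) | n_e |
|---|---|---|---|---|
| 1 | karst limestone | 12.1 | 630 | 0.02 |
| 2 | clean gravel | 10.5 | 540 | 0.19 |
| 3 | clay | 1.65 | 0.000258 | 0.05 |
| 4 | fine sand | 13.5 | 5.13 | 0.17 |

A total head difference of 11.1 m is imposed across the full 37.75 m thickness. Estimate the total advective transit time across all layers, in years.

7.28

With flow normal to the layers, continuity requires the same specific discharge q through every layer.
Σ(b_i/K_i) = 12.1/630 + 10.5/540 + 1.65/0.000258 + 13.5/5.13 = 6398 d.
q = Δh / Σ(b_i/K_i) = 11.1 / 6398 = 0.001735 m/day.
In each layer the seepage velocity is v_i = q/n_i, so the layer transit time is t_i = b_i·n_i / q:
  layer 1 (karst limestone): t_1 = 12.1 × 0.02 / 0.001735 = 139.5 d
  layer 2 (clean gravel): t_2 = 10.5 × 0.19 / 0.001735 = 1150 d
  layer 3 (clay): t_3 = 1.65 × 0.05 / 0.001735 = 47.55 d
  layer 4 (fine sand): t_4 = 13.5 × 0.17 / 0.001735 = 1323 d
Total t = Σ t_i = 2660 days = 7.282 years.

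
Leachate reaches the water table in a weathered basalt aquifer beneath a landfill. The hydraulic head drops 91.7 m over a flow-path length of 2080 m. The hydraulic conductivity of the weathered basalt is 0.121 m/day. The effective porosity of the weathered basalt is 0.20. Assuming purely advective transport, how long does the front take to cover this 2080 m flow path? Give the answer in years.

Hydraulic gradient i = Δh / L = 91.7 / 2080 = 0.04409.
Darcy flux q = K · i = 0.1210 × 0.04409 = 0.005334 m/day.
Seepage velocity v = q / n_e = 0.005334 / 0.20 = 0.02667 m/day.
Travel time t = L / v = 2080 / 0.02667 = 77983 days = 213.5 years.

214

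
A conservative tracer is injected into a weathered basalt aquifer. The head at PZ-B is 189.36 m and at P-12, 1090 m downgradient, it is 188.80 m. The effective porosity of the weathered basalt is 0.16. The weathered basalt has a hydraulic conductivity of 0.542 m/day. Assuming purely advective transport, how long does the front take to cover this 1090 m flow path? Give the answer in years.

Hydraulic gradient i = (189.36 − 188.80) / 1090 = 0.56 / 1090 = 0.0005138.
Darcy flux q = K · i = 0.5420 × 0.0005138 = 0.0002785 m/day.
Seepage velocity v = q / n_e = 0.0002785 / 0.16 = 0.001740 m/day.
Travel time t = L / v = 1090 / 0.001740 = 6.263e+05 days = 1715 years.

1710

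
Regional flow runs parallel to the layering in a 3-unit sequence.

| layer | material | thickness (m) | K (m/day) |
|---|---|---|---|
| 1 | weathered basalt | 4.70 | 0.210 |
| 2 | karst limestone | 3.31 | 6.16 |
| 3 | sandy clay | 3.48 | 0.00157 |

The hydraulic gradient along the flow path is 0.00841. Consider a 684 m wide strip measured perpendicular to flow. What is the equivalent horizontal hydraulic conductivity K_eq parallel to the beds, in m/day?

Flow is parallel to layering, so each bed carries its own Darcy discharge and the transmissivities add.
Σ(K_i·b_i) = 0.210×4.70 + 6.16×3.31 + 0.00157×3.48 = 21.38 m²/day.
Total thickness b = 11.49 m, so K_eq = Σ(K_i·b_i)/b = 1.861 m/day.

1.86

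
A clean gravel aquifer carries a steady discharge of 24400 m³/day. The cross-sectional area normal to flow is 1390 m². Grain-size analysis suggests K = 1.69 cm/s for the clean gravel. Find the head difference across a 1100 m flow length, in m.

Convert K: 1.69 cm/s × 864 = 1460 m/day.
From Q = K·A·i, i = Q / (K·A) = 24400 / (1460 × 1390) = 0.01202.
Head loss Δh = i · L = 0.01202 × 1100 = 13.22 m.

13.2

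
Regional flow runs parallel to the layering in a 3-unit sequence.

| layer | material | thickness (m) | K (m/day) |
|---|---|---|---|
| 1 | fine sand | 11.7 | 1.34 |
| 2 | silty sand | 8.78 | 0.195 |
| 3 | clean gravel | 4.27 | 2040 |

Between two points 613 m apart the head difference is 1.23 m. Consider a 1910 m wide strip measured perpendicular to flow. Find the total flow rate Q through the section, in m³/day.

33500

Flow is parallel to layering, so each bed carries its own Darcy discharge and the transmissivities add.
Σ(K_i·b_i) = 1.34×11.7 + 0.195×8.78 + 2040×4.27 = 8728 m²/day.
Hydraulic gradient i = Δh / L = 1.23 / 613 = 0.002007.
Q = Σ(K_i·b_i) · W · i = 8728 × 1910 × 0.002007 = 33450 m³/day.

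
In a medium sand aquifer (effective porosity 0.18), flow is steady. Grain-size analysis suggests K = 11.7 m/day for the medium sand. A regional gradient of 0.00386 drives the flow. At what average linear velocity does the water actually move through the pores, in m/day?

Hydraulic gradient i = 0.00386.
Darcy flux q = K · i = 11.70 × 0.003860 = 0.04516 m/day.
Seepage velocity v = q / n_e = 0.04516 / 0.18 = 0.2509 m/day.

0.251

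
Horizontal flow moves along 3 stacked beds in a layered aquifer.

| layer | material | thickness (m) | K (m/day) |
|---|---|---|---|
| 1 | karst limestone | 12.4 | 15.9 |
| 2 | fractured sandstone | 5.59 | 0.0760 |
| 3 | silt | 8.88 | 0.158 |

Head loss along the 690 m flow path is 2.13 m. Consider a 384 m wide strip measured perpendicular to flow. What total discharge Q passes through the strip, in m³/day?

236

Flow is parallel to layering, so each bed carries its own Darcy discharge and the transmissivities add.
Σ(K_i·b_i) = 15.9×12.4 + 0.0760×5.59 + 0.158×8.88 = 199.0 m²/day.
Hydraulic gradient i = Δh / L = 2.13 / 690 = 0.003087.
Q = Σ(K_i·b_i) · W · i = 199.0 × 384 × 0.003087 = 235.9 m³/day.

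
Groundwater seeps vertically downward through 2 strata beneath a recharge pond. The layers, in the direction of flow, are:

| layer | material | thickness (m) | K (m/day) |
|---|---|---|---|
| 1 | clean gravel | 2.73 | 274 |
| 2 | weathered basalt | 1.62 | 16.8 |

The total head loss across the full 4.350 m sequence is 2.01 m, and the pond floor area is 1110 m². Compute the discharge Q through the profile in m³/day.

21000

Flow is perpendicular to layering, so the layers act in series and the equivalent K is the thickness-weighted harmonic mean.
Total thickness L = 2.73 + 1.62 = 4.350 m.
Σ(b_i/K_i) = 2.73/274 + 1.62/16.8 = 0.1064 d.
K_eq = L / Σ(b_i/K_i) = 4.350 / 0.1064 = 40.89 m/day.
Q = K_eq · A · (Δh/L) = 40.89 × 1110 × (2.01/4.350) = 20971 m³/day.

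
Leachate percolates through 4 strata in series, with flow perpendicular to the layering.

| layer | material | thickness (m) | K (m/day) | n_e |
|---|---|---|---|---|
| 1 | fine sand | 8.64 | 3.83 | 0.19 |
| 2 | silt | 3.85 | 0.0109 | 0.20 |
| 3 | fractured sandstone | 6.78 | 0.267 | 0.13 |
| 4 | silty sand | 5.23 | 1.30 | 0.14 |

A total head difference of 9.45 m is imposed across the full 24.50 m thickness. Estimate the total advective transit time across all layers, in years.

0.449

With flow normal to the layers, continuity requires the same specific discharge q through every layer.
Σ(b_i/K_i) = 8.64/3.83 + 3.85/0.0109 + 6.78/0.267 + 5.23/1.30 = 384.9 d.
q = Δh / Σ(b_i/K_i) = 9.45 / 384.9 = 0.02455 m/day.
In each layer the seepage velocity is v_i = q/n_i, so the layer transit time is t_i = b_i·n_i / q:
  layer 1 (fine sand): t_1 = 8.64 × 0.19 / 0.02455 = 66.86 d
  layer 2 (silt): t_2 = 3.85 × 0.20 / 0.02455 = 31.36 d
  layer 3 (fractured sandstone): t_3 = 6.78 × 0.13 / 0.02455 = 35.90 d
  layer 4 (silty sand): t_4 = 5.23 × 0.14 / 0.02455 = 29.82 d
Total t = Σ t_i = 163.9 days = 0.4488 years.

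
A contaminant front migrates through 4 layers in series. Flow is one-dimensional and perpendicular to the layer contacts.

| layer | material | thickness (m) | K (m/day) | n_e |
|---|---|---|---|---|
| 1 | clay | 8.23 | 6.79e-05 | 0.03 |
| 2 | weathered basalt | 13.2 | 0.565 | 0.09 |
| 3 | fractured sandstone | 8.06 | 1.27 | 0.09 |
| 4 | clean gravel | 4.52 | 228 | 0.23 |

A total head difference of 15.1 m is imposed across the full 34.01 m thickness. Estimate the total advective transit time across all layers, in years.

70.3

With flow normal to the layers, continuity requires the same specific discharge q through every layer.
Σ(b_i/K_i) = 8.23/6.79e-05 + 13.2/0.565 + 8.06/1.27 + 4.52/228 = 1.212e+05 d.
q = Δh / Σ(b_i/K_i) = 15.1 / 1.212e+05 = 0.0001245 m/day.
In each layer the seepage velocity is v_i = q/n_i, so the layer transit time is t_i = b_i·n_i / q:
  layer 1 (clay): t_1 = 8.23 × 0.03 / 0.0001245 = 1982 d
  layer 2 (weathered basalt): t_2 = 13.2 × 0.09 / 0.0001245 = 9538 d
  layer 3 (fractured sandstone): t_3 = 8.06 × 0.09 / 0.0001245 = 5824 d
  layer 4 (clean gravel): t_4 = 4.52 × 0.23 / 0.0001245 = 8347 d
Total t = Σ t_i = 25692 days = 70.34 years.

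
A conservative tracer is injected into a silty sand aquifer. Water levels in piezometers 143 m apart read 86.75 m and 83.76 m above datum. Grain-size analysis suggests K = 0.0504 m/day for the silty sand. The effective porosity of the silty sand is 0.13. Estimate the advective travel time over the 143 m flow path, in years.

48.3

Hydraulic gradient i = (86.75 − 83.76) / 143 = 2.99 / 143 = 0.02091.
Darcy flux q = K · i = 0.05040 × 0.02091 = 0.001054 m/day.
Seepage velocity v = q / n_e = 0.001054 / 0.13 = 0.008106 m/day.
Travel time t = L / v = 143 / 0.008106 = 17641 days = 48.30 years.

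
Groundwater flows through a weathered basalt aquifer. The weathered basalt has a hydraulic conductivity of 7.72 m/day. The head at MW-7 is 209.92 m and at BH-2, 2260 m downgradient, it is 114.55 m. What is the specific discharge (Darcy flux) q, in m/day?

Hydraulic gradient i = (209.92 − 114.55) / 2260 = 95.37 / 2260 = 0.04220.
Specific discharge q = K · i = 7.720 × 0.04220 = 0.3258 m/day.

0.326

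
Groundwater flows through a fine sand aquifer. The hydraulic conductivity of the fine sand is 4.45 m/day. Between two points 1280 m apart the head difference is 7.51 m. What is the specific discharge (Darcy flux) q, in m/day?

Hydraulic gradient i = Δh / L = 7.51 / 1280 = 0.005867.
Specific discharge q = K · i = 4.450 × 0.005867 = 0.02611 m/day.

0.0261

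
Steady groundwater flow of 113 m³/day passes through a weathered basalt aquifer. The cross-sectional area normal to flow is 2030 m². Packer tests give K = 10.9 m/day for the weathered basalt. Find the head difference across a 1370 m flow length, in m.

From Q = K·A·i, i = Q / (K·A) = 113 / (10.90 × 2030) = 0.005107.
Head loss Δh = i · L = 0.005107 × 1370 = 6.996 m.

7.00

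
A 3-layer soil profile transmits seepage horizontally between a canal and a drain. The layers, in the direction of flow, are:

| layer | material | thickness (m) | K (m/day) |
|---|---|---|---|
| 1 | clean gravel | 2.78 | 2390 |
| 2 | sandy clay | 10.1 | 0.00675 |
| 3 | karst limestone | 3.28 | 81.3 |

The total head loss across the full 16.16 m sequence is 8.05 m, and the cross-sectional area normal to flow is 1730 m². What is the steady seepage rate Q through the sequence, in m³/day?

9.31

Flow is perpendicular to layering, so the layers act in series and the equivalent K is the thickness-weighted harmonic mean.
Total thickness L = 2.78 + 10.1 + 3.28 = 16.16 m.
Σ(b_i/K_i) = 2.78/2390 + 10.1/0.00675 + 3.28/81.3 = 1496 d.
K_eq = L / Σ(b_i/K_i) = 16.16 / 1496 = 0.01080 m/day.
Q = K_eq · A · (Δh/L) = 0.01080 × 1730 × (8.05/16.16) = 9.307 m³/day.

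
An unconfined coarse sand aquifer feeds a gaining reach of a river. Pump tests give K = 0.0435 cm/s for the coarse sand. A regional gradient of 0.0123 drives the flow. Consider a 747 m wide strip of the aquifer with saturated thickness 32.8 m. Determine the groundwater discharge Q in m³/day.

Convert K: 0.0435 cm/s × 864 = 37.58 m/day.
Cross-sectional area A = 747 × 32.8 = 24502 m².
Hydraulic gradient i = 0.0123.
Darcy's law: Q = K · A · i = 37.58 × 24502 × 0.01230 = 11327 m³/day.

11300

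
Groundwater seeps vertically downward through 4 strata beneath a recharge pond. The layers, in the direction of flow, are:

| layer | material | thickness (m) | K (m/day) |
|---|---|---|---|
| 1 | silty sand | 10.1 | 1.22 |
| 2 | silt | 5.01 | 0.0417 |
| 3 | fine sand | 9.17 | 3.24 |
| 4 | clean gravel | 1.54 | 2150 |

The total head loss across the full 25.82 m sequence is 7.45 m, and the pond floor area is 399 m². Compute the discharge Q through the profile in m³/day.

22.6

Flow is perpendicular to layering, so the layers act in series and the equivalent K is the thickness-weighted harmonic mean.
Total thickness L = 10.1 + 5.01 + 9.17 + 1.54 = 25.82 m.
Σ(b_i/K_i) = 10.1/1.22 + 5.01/0.0417 + 9.17/3.24 + 1.54/2150 = 131.3 d.
K_eq = L / Σ(b_i/K_i) = 25.82 / 131.3 = 0.1967 m/day.
Q = K_eq · A · (Δh/L) = 0.1967 × 399 × (7.45/25.82) = 22.65 m³/day.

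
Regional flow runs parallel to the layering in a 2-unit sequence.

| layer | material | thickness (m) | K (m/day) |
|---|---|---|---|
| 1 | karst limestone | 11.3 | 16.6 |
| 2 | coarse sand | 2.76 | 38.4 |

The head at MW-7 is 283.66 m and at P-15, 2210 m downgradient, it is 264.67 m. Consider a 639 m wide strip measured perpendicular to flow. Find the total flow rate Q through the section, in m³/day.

Flow is parallel to layering, so each bed carries its own Darcy discharge and the transmissivities add.
Σ(K_i·b_i) = 16.6×11.3 + 38.4×2.76 = 293.6 m²/day.
Hydraulic gradient i = (283.66 − 264.67) / 2210 = 18.99 / 2210 = 0.008593.
Q = Σ(K_i·b_i) · W · i = 293.6 × 639 × 0.008593 = 1612 m³/day.

1610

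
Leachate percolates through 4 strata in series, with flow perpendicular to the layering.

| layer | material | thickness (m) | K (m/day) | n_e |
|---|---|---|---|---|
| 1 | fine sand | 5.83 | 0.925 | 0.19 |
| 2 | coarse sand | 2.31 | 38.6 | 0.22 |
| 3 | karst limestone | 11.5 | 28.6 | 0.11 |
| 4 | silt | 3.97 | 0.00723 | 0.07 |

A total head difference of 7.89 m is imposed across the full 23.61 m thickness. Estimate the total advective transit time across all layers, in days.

223

With flow normal to the layers, continuity requires the same specific discharge q through every layer.
Σ(b_i/K_i) = 5.83/0.925 + 2.31/38.6 + 11.5/28.6 + 3.97/0.00723 = 555.9 d.
q = Δh / Σ(b_i/K_i) = 7.89 / 555.9 = 0.01419 m/day.
In each layer the seepage velocity is v_i = q/n_i, so the layer transit time is t_i = b_i·n_i / q:
  layer 1 (fine sand): t_1 = 5.83 × 0.19 / 0.01419 = 78.04 d
  layer 2 (coarse sand): t_2 = 2.31 × 0.22 / 0.01419 = 35.80 d
  layer 3 (karst limestone): t_3 = 11.5 × 0.11 / 0.01419 = 89.12 d
  layer 4 (silt): t_4 = 3.97 × 0.07 / 0.01419 = 19.58 d
Total t = Σ t_i = 222.5 days.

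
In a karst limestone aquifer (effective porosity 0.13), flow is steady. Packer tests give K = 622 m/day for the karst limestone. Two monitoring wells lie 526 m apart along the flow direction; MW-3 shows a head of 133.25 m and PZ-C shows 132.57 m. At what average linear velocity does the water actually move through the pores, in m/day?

Hydraulic gradient i = (133.25 − 132.57) / 526 = 0.68 / 526 = 0.001293.
Darcy flux q = K · i = 622.0 × 0.001293 = 0.8041 m/day.
Seepage velocity v = q / n_e = 0.8041 / 0.13 = 6.185 m/day.

6.19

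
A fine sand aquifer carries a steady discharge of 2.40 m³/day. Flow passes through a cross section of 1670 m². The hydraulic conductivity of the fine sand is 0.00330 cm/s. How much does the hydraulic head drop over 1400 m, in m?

Convert K: 0.00330 cm/s × 864 = 2.851 m/day.
From Q = K·A·i, i = Q / (K·A) = 2.40 / (2.851 × 1670) = 0.0005040.
Head loss Δh = i · L = 0.0005040 × 1400 = 0.7057 m.

0.706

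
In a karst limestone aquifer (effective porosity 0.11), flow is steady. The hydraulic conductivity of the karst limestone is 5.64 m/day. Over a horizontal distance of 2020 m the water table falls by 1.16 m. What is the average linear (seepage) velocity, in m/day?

0.0294

Hydraulic gradient i = Δh / L = 1.16 / 2020 = 0.0005743.
Darcy flux q = K · i = 5.640 × 0.0005743 = 0.003239 m/day.
Seepage velocity v = q / n_e = 0.003239 / 0.11 = 0.02944 m/day.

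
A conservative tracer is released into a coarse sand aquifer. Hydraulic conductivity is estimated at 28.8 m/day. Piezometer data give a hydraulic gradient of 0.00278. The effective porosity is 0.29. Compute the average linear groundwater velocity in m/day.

0.276

Hydraulic gradient i = 0.00278.
Darcy flux q = K · i = 28.80 × 0.002780 = 0.08006 m/day.
Seepage velocity v = q / n_e = 0.08006 / 0.29 = 0.2761 m/day.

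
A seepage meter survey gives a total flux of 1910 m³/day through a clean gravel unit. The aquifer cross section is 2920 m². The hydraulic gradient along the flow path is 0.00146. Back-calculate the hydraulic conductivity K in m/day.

448

Hydraulic gradient i = 0.00146.
From Q = K·A·i, K = Q / (A·i) = 1910 / (2920 × 0.001460) = 448.0 m/day.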